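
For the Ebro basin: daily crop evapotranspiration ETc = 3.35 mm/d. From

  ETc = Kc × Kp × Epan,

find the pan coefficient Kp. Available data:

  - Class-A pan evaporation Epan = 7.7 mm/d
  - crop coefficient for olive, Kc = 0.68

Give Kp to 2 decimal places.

ETc = Kc × Kp × Epan  ⇒  Kp = ETc / (Kc × Epan)
Kp = 3.35 / (0.68 × 7.7) = 3.35 / 5.236 = 0.6398

0.64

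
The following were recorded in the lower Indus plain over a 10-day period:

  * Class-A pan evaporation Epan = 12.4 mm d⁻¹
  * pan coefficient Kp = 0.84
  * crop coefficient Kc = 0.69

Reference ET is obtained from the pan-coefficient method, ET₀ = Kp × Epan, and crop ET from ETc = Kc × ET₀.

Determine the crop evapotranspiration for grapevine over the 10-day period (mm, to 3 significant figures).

ET₀ = 0.84 × 12.4 = 10.4160 mm/d
ETc = Kc × ET₀ = 0.69 × 10.4160 = 7.1870 mm/d
Over 10 days: 7.1870 × 10 = 71.870 mm

71.9 mm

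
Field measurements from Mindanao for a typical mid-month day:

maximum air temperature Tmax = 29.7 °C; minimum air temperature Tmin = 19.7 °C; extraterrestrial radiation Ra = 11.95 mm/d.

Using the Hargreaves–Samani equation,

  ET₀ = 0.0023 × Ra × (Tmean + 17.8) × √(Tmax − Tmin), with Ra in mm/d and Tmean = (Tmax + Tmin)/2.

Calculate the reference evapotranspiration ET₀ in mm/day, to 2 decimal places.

3.69 mm/day

Tmean = (29.7 + 19.7)/2 = 24.70 °C
ET₀ = 0.0023 × 11.95 × (24.70 + 17.8) × √10.0 = 0.0023 × 11.95 × 42.50 × 3.1623 = 3.6939 mm/d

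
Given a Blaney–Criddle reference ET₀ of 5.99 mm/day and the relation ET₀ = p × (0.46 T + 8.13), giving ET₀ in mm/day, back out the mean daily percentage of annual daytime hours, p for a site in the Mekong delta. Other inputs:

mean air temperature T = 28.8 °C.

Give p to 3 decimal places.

0.280

p = ET₀ / (0.46 T + 8.13) = 5.99 / (0.46 × 28.8 + 8.13) = 5.99 / 21.378 = 0.2802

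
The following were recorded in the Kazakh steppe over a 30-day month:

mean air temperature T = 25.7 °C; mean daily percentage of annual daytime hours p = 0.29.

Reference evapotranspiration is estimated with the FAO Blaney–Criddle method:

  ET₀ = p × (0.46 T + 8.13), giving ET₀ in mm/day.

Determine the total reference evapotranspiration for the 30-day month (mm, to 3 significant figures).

174 mm

ET₀ = 0.29 × (0.46 × 25.7 + 8.13) = 0.29 × 19.952 = 5.7861 mm/d
Monthly total = 5.7861 × 30 = 173.583 mm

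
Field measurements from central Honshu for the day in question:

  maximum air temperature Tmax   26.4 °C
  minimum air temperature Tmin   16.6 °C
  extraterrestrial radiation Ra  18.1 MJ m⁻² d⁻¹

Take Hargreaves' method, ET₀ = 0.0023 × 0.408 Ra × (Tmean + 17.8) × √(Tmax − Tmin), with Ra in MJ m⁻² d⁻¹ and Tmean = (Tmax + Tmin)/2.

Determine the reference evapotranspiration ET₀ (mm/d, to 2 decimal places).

2.09 mm/d

Tmean = (26.4 + 16.6)/2 = 21.50 °C
0.408 Ra = 0.408 × 18.1 = 7.3848 mm/d equivalent
ET₀ = 0.0023 × 7.3848 × (21.50 + 17.8) × √9.8 = 0.0023 × 7.3848 × 39.30 × 3.1305 = 2.0896 mm/d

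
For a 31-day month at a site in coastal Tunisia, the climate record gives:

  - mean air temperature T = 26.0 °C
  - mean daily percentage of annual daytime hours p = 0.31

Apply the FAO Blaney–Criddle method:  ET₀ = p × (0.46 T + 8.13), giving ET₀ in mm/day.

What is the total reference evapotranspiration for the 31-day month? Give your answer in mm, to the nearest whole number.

193 mm

ET₀ = 0.31 × (0.46 × 26.0 + 8.13) = 0.31 × 20.090 = 6.2279 mm/d
Monthly total = 6.2279 × 31 = 193.065 mm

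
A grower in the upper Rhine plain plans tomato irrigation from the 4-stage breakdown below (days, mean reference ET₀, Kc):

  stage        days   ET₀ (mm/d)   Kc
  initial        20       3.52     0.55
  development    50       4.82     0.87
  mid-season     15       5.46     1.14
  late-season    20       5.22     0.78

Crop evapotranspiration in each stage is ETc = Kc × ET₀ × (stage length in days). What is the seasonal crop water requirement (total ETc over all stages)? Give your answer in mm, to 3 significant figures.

423 mm

initial: 0.55 × 3.52 × 20 = 38.72 mm
development: 0.87 × 4.82 × 50 = 209.67 mm
mid-season: 1.14 × 5.46 × 15 = 93.37 mm
late-season: 0.78 × 5.22 × 20 = 81.43 mm
Seasonal total = 423.19 mm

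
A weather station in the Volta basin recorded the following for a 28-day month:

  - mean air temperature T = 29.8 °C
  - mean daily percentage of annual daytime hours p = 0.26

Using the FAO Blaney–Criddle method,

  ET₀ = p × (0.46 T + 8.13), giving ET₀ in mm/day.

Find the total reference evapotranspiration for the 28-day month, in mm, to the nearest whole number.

159 mm

ET₀ = 0.26 × (0.46 × 29.8 + 8.13) = 0.26 × 21.838 = 5.6779 mm/d
Monthly total = 5.6779 × 28 = 158.981 mm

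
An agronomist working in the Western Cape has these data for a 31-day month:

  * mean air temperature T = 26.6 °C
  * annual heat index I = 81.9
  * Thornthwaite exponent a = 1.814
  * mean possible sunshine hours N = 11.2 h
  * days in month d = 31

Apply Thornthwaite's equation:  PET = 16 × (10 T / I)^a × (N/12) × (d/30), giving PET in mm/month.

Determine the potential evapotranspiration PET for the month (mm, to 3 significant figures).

131 mm

10T/I = 10 × 26.6 / 81.9 = 3.2479
(10T/I)^a = 3.2479^1.814 = 8.4732
Uncorrected PET = 16 × 8.4732 = 135.571 mm
Correction = (N/12)(d/30) = (11.2/12)(31/30) = 0.9644
PET = 135.571 × 0.9644 = 130.745 mm/month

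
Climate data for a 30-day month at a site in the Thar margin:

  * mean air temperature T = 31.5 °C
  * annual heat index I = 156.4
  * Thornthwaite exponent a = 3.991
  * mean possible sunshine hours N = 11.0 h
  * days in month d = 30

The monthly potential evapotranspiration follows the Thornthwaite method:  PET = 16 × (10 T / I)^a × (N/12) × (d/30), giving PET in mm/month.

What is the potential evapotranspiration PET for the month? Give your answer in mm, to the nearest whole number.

10T/I = 10 × 31.5 / 156.4 = 2.0141
(10T/I)^a = 2.0141^3.991 = 16.3526
Uncorrected PET = 16 × 16.3526 = 261.642 mm
Correction = (N/12)(d/30) = (11.0/12)(30/30) = 0.9167
PET = 261.642 × 0.9167 = 239.847 mm/month

240 mm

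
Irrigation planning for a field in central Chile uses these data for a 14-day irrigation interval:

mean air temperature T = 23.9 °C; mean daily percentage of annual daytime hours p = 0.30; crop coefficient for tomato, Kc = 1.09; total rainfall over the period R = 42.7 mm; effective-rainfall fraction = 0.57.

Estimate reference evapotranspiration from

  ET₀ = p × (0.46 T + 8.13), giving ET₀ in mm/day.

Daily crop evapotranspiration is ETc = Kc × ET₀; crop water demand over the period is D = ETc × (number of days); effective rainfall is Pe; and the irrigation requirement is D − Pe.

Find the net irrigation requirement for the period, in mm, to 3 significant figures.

63.2 mm

ET₀ = 0.30 × (0.46 × 23.9 + 8.13) = 0.30 × 19.124 = 5.7372 mm/d
ETc = Kc × ET₀ = 1.09 × 5.7372 = 6.2535 mm/d
Crop demand D = ETc × 14 d = 6.2535 × 14 = 87.549 mm
Pe = 0.57 × 42.7 = 24.339 mm
D − Pe = 87.549 − 24.339 = 63.210 mm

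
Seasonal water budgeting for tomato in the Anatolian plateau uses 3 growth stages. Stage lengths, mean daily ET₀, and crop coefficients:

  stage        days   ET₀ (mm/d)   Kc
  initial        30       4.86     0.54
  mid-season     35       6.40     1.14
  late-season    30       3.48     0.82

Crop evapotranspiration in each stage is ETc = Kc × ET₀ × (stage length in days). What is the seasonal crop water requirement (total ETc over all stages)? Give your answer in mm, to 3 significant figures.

420 mm

initial: 0.54 × 4.86 × 30 = 78.73 mm
mid-season: 1.14 × 6.40 × 35 = 255.36 mm
late-season: 0.82 × 3.48 × 30 = 85.61 mm
Seasonal total = 419.70 mm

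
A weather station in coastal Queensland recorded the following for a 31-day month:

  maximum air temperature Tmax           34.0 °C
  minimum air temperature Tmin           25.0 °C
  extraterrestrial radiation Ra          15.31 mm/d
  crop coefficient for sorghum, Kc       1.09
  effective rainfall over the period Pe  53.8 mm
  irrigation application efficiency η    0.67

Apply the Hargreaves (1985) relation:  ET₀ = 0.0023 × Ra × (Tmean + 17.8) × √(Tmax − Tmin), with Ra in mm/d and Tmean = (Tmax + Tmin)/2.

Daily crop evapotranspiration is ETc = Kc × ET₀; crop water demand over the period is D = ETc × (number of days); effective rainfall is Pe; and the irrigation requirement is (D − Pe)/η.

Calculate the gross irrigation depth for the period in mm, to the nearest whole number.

172 mm

Tmean = (34.0 + 25.0)/2 = 29.50 °C
ET₀ = 0.0023 × 15.31 × (29.50 + 17.8) × √9.0 = 0.0023 × 15.31 × 47.30 × 3.0000 = 4.9967 mm/d
ETc = Kc × ET₀ = 1.09 × 4.9967 = 5.4464 mm/d
Crop demand D = ETc × 31 d = 5.4464 × 31 = 168.838 mm
D − Pe = 168.838 − 53.8 = 115.038 mm
Gross irrigation = 115.038 / 0.67 = 171.699 mm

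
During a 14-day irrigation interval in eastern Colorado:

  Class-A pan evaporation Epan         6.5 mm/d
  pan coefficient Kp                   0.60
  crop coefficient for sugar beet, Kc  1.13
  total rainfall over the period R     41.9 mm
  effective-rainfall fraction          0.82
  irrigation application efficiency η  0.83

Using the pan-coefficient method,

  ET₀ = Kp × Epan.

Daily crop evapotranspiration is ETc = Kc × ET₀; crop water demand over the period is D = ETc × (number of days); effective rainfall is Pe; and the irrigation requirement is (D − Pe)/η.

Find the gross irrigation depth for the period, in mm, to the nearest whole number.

ET₀ = 0.60 × 6.5 = 3.9000 mm/d
ETc = Kc × ET₀ = 1.13 × 3.9000 = 4.4070 mm/d
Crop demand D = ETc × 14 d = 4.4070 × 14 = 61.698 mm
Pe = 0.82 × 41.9 = 34.358 mm
D − Pe = 61.698 − 34.358 = 27.340 mm
Gross irrigation = 27.340 / 0.83 = 32.940 mm

33 mm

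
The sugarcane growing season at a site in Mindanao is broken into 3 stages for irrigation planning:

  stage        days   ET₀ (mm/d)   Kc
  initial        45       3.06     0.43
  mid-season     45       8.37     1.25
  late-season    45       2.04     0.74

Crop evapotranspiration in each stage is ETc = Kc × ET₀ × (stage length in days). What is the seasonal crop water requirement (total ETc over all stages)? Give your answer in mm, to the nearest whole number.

initial: 0.43 × 3.06 × 45 = 59.21 mm
mid-season: 1.25 × 8.37 × 45 = 470.81 mm
late-season: 0.74 × 2.04 × 45 = 67.93 mm
Seasonal total = 597.95 mm

598 mm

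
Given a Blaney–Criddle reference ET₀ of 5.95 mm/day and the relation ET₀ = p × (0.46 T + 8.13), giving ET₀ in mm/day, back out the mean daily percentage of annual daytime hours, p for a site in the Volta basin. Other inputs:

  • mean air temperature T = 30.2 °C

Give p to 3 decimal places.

0.270

p = ET₀ / (0.46 T + 8.13) = 5.95 / (0.46 × 30.2 + 8.13) = 5.95 / 22.022 = 0.2702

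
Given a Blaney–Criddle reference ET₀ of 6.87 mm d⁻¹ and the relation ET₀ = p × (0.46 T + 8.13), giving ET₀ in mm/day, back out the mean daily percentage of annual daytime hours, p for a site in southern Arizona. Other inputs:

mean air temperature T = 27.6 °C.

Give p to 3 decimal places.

p = ET₀ / (0.46 T + 8.13) = 6.87 / (0.46 × 27.6 + 8.13) = 6.87 / 20.826 = 0.3299

0.330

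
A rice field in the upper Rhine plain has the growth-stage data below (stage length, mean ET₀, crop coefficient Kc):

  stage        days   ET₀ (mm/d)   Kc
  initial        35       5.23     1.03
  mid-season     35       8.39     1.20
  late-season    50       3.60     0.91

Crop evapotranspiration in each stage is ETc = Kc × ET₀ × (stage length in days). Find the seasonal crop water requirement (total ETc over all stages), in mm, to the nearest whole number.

initial: 1.03 × 5.23 × 35 = 188.54 mm
mid-season: 1.20 × 8.39 × 35 = 352.38 mm
late-season: 0.91 × 3.60 × 50 = 163.80 mm
Seasonal total = 704.72 mm

705 mm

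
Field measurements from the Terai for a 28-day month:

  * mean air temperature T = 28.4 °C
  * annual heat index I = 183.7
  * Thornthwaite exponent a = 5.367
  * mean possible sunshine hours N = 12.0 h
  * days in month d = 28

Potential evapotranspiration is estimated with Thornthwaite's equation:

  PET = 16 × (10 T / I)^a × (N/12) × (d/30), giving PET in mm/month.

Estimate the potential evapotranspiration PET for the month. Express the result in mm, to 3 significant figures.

155 mm

10T/I = 10 × 28.4 / 183.7 = 1.5460
(10T/I)^a = 1.5460^5.367 = 10.3630
Uncorrected PET = 16 × 10.3630 = 165.808 mm
Correction = (N/12)(d/30) = (12.0/12)(28/30) = 0.9333
PET = 165.808 × 0.9333 = 154.749 mm/month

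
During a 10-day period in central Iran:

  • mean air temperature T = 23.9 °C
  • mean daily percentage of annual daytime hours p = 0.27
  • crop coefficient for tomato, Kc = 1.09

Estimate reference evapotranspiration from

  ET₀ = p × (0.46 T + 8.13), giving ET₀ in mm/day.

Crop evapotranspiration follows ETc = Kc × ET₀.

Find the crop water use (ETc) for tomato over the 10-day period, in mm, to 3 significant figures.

ET₀ = 0.27 × (0.46 × 23.9 + 8.13) = 0.27 × 19.124 = 5.1635 mm/d
ETc = Kc × ET₀ = 1.09 × 5.1635 = 5.6282 mm/d
Over 10 days: 5.6282 × 10 = 56.282 mm

56.3 mm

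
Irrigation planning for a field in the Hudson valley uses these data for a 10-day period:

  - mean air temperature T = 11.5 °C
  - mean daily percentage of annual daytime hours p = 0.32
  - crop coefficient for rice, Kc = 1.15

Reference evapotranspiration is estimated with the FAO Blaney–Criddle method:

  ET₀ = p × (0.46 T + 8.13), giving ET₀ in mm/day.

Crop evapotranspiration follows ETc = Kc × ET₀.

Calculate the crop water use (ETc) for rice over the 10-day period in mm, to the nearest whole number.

ET₀ = 0.32 × (0.46 × 11.5 + 8.13) = 0.32 × 13.420 = 4.2944 mm/d
ETc = Kc × ET₀ = 1.15 × 4.2944 = 4.9386 mm/d
Over 10 days: 4.9386 × 10 = 49.386 mm

49 mm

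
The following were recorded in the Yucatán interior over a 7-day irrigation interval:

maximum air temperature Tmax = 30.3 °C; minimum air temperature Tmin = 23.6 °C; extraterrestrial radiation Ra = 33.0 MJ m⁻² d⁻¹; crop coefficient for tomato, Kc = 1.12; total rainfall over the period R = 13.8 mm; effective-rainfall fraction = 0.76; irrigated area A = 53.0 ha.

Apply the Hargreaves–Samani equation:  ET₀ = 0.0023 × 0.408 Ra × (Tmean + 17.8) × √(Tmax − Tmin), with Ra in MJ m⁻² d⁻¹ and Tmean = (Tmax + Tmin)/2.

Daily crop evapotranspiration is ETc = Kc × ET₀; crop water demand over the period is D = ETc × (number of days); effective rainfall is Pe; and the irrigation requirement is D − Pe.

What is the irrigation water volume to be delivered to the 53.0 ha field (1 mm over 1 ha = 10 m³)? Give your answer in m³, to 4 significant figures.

9346 m³

Tmean = (30.3 + 23.6)/2 = 26.95 °C
0.408 Ra = 0.408 × 33.0 = 13.4640 mm/d equivalent
ET₀ = 0.0023 × 13.4640 × (26.95 + 17.8) × √6.7 = 0.0023 × 13.4640 × 44.75 × 2.5884 = 3.5870 mm/d
ETc = Kc × ET₀ = 1.12 × 3.5870 = 4.0174 mm/d
Crop demand D = ETc × 7 d = 4.0174 × 7 = 28.122 mm
Pe = 0.76 × 13.8 = 10.488 mm
D − Pe = 28.122 − 10.488 = 17.634 mm
Volume = 17.634 mm × 53.0 ha × 10 = 9346.0 m³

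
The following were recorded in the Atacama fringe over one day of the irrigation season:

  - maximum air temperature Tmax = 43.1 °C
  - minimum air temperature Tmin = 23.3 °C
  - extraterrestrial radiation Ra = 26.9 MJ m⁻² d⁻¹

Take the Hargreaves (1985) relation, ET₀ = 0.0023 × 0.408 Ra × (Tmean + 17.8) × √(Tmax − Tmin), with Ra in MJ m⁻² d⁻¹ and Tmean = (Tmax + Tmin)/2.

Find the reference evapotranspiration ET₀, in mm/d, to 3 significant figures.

Tmean = (43.1 + 23.3)/2 = 33.20 °C
0.408 Ra = 0.408 × 26.9 = 10.9752 mm/d equivalent
ET₀ = 0.0023 × 10.9752 × (33.20 + 17.8) × √19.8 = 0.0023 × 10.9752 × 51.00 × 4.4497 = 5.7285 mm/d

5.73 mm/d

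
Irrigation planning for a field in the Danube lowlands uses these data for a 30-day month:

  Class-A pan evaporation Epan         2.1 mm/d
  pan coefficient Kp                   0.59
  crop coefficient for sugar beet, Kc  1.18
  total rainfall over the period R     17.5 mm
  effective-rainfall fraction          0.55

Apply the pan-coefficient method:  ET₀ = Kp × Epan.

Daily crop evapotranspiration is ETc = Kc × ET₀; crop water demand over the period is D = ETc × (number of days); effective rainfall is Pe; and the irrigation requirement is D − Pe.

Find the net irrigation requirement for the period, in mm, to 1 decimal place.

ET₀ = 0.59 × 2.1 = 1.2390 mm/d
ETc = Kc × ET₀ = 1.18 × 1.2390 = 1.4620 mm/d
Crop demand D = ETc × 30 d = 1.4620 × 30 = 43.860 mm
Pe = 0.55 × 17.5 = 9.625 mm
D − Pe = 43.860 − 9.625 = 34.235 mm

34.2 mm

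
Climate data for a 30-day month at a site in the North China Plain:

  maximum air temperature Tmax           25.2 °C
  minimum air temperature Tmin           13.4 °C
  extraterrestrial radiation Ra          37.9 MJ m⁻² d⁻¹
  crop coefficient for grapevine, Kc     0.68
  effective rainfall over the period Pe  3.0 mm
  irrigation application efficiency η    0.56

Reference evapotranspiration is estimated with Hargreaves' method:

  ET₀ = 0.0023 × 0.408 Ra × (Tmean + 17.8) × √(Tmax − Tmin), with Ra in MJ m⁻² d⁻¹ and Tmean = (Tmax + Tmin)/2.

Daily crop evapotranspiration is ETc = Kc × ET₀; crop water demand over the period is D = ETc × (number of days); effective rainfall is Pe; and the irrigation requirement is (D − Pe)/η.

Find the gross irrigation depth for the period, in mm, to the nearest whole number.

Tmean = (25.2 + 13.4)/2 = 19.30 °C
0.408 Ra = 0.408 × 37.9 = 15.4632 mm/d equivalent
ET₀ = 0.0023 × 15.4632 × (19.30 + 17.8) × √11.8 = 0.0023 × 15.4632 × 37.10 × 3.4351 = 4.5325 mm/d
ETc = Kc × ET₀ = 0.68 × 4.5325 = 3.0821 mm/d
Crop demand D = ETc × 30 d = 3.0821 × 30 = 92.463 mm
D − Pe = 92.463 − 3.0 = 89.463 mm
Gross irrigation = 89.463 / 0.56 = 159.755 mm

160 mm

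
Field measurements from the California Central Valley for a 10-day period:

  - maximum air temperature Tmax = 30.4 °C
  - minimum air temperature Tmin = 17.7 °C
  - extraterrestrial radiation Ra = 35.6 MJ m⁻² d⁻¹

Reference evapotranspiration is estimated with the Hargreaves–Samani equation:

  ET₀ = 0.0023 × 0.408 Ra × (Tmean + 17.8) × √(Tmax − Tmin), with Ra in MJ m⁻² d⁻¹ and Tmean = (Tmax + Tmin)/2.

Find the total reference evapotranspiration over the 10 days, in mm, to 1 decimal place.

Tmean = (30.4 + 17.7)/2 = 24.05 °C
0.408 Ra = 0.408 × 35.6 = 14.5248 mm/d equivalent
ET₀ = 0.0023 × 14.5248 × (24.05 + 17.8) × √12.7 = 0.0023 × 14.5248 × 41.85 × 3.5637 = 4.9824 mm/d
Over 10 days: 4.9824 × 10 = 49.824 mm

49.8 mm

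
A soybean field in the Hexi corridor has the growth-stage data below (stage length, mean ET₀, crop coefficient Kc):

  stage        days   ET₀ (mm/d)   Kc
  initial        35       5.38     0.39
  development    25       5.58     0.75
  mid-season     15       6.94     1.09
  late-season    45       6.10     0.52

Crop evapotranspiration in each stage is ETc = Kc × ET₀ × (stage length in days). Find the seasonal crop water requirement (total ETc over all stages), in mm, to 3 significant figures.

434 mm

initial: 0.39 × 5.38 × 35 = 73.44 mm
development: 0.75 × 5.58 × 25 = 104.63 mm
mid-season: 1.09 × 6.94 × 15 = 113.47 mm
late-season: 0.52 × 6.10 × 45 = 142.74 mm
Seasonal total = 434.28 mm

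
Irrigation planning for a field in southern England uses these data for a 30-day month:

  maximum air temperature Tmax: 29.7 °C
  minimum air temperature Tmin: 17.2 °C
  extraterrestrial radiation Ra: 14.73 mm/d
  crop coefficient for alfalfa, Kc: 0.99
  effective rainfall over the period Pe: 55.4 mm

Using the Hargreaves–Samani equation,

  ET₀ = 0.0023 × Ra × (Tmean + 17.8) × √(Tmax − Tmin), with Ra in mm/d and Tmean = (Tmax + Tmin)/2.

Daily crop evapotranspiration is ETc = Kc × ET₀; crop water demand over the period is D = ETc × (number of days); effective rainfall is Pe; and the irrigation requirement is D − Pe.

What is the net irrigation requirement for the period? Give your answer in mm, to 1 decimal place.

Tmean = (29.7 + 17.2)/2 = 23.45 °C
ET₀ = 0.0023 × 14.73 × (23.45 + 17.8) × √12.5 = 0.0023 × 14.73 × 41.25 × 3.5355 = 4.9409 mm/d
ETc = Kc × ET₀ = 0.99 × 4.9409 = 4.8915 mm/d
Crop demand D = ETc × 30 d = 4.8915 × 30 = 146.745 mm
D − Pe = 146.745 − 55.4 = 91.345 mm

91.3 mm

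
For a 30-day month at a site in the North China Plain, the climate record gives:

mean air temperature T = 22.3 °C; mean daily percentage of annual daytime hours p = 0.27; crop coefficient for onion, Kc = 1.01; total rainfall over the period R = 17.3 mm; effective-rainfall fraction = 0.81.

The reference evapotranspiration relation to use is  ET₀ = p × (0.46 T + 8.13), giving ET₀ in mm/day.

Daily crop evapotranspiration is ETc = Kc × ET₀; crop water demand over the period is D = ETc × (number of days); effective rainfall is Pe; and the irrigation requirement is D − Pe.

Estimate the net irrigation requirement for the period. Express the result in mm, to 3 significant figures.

136 mm

ET₀ = 0.27 × (0.46 × 22.3 + 8.13) = 0.27 × 18.388 = 4.9648 mm/d
ETc = Kc × ET₀ = 1.01 × 4.9648 = 5.0144 mm/d
Crop demand D = ETc × 30 d = 5.0144 × 30 = 150.432 mm
Pe = 0.81 × 17.3 = 14.013 mm
D − Pe = 150.432 − 14.013 = 136.419 mm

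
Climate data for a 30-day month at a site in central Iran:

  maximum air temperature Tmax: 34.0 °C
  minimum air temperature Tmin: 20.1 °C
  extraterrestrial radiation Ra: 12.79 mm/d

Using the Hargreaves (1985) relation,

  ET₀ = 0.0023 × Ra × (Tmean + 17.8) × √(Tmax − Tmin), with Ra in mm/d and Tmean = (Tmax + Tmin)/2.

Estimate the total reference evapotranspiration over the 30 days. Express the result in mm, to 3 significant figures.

148 mm

Tmean = (34.0 + 20.1)/2 = 27.05 °C
ET₀ = 0.0023 × 12.79 × (27.05 + 17.8) × √13.9 = 0.0023 × 12.79 × 44.85 × 3.7283 = 4.9189 mm/d
Over 30 days: 4.9189 × 30 = 147.567 mm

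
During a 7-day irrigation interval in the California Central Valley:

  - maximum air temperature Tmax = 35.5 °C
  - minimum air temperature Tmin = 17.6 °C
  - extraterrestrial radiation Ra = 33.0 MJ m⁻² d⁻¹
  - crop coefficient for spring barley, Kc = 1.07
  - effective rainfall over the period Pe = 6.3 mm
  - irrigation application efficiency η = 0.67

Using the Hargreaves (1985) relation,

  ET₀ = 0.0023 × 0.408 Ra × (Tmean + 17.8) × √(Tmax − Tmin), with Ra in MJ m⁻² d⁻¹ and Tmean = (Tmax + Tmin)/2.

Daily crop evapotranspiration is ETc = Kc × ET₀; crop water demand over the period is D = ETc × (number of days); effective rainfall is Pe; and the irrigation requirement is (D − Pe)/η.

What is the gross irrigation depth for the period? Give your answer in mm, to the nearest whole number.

Tmean = (35.5 + 17.6)/2 = 26.55 °C
0.408 Ra = 0.408 × 33.0 = 13.4640 mm/d equivalent
ET₀ = 0.0023 × 13.4640 × (26.55 + 17.8) × √17.9 = 0.0023 × 13.4640 × 44.35 × 4.2308 = 5.8106 mm/d
ETc = Kc × ET₀ = 1.07 × 5.8106 = 6.2173 mm/d
Crop demand D = ETc × 7 d = 6.2173 × 7 = 43.521 mm
D − Pe = 43.521 − 6.3 = 37.221 mm
Gross irrigation = 37.221 / 0.67 = 55.554 mm

56 mm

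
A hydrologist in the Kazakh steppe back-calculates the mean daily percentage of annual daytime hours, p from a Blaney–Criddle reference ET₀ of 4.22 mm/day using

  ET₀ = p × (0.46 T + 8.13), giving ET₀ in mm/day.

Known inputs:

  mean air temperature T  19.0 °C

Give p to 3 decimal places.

0.250

p = ET₀ / (0.46 T + 8.13) = 4.22 / (0.46 × 19.0 + 8.13) = 4.22 / 16.870 = 0.2501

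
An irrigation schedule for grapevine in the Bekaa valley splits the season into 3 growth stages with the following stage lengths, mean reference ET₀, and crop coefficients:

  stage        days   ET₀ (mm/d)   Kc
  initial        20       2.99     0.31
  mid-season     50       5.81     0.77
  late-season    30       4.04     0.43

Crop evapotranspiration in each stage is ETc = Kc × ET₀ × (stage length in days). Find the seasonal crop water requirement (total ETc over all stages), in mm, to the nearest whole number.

294 mm

initial: 0.31 × 2.99 × 20 = 18.54 mm
mid-season: 0.77 × 5.81 × 50 = 223.69 mm
late-season: 0.43 × 4.04 × 30 = 52.12 mm
Seasonal total = 294.35 mm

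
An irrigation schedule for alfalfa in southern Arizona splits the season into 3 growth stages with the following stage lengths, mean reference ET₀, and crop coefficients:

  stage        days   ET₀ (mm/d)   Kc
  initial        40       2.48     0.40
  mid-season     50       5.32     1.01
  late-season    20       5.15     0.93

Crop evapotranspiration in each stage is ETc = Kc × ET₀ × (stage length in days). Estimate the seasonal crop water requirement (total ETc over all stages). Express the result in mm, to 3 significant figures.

initial: 0.40 × 2.48 × 40 = 39.68 mm
mid-season: 1.01 × 5.32 × 50 = 268.66 mm
late-season: 0.93 × 5.15 × 20 = 95.79 mm
Seasonal total = 404.13 mm

404 mm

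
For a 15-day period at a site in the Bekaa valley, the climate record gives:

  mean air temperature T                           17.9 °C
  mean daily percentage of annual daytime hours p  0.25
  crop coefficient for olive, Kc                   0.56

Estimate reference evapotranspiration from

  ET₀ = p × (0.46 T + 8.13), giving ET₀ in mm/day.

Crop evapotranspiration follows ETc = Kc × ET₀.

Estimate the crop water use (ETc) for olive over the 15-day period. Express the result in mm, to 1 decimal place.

ET₀ = 0.25 × (0.46 × 17.9 + 8.13) = 0.25 × 16.364 = 4.0910 mm/d
ETc = Kc × ET₀ = 0.56 × 4.0910 = 2.2910 mm/d
Over 15 days: 2.2910 × 15 = 34.365 mm

34.4 mm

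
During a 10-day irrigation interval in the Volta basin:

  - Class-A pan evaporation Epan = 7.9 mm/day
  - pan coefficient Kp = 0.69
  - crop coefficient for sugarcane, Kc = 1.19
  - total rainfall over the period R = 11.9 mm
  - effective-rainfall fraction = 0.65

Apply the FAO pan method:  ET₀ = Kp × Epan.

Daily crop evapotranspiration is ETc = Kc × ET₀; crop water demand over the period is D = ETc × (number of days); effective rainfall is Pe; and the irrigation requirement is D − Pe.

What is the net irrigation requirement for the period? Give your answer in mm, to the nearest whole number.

ET₀ = 0.69 × 7.9 = 5.4510 mm/d
ETc = Kc × ET₀ = 1.19 × 5.4510 = 6.4867 mm/d
Crop demand D = ETc × 10 d = 6.4867 × 10 = 64.867 mm
Pe = 0.65 × 11.9 = 7.735 mm
D − Pe = 64.867 − 7.735 = 57.132 mm

57 mm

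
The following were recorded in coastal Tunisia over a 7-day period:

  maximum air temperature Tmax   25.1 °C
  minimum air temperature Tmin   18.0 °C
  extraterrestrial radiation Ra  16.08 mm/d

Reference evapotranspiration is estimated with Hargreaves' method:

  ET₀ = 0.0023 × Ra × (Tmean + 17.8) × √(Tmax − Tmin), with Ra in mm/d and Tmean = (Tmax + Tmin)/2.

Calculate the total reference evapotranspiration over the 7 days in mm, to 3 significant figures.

27.1 mm

Tmean = (25.1 + 18.0)/2 = 21.55 °C
ET₀ = 0.0023 × 16.08 × (21.55 + 17.8) × √7.1 = 0.0023 × 16.08 × 39.35 × 2.6646 = 3.8778 mm/d
Over 7 days: 3.8778 × 7 = 27.145 mm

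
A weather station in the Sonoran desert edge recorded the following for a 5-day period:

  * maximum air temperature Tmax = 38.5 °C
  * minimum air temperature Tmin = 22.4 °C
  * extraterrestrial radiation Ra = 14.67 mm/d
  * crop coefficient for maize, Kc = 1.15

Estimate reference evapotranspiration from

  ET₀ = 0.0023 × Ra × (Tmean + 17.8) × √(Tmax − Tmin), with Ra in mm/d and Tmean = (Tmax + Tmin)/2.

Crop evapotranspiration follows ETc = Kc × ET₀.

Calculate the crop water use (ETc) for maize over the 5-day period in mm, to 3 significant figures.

37.6 mm

Tmean = (38.5 + 22.4)/2 = 30.45 °C
ET₀ = 0.0023 × 14.67 × (30.45 + 17.8) × √16.1 = 0.0023 × 14.67 × 48.25 × 4.0125 = 6.5324 mm/d
ETc = Kc × ET₀ = 1.15 × 6.5324 = 7.5123 mm/d
Over 5 days: 7.5123 × 5 = 37.562 mm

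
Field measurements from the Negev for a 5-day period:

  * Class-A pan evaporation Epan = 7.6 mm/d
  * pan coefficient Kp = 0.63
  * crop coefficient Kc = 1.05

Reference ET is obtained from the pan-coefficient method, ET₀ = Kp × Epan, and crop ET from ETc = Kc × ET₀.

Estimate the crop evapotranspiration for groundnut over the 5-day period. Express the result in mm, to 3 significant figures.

ET₀ = 0.63 × 7.6 = 4.7880 mm/d
ETc = Kc × ET₀ = 1.05 × 4.7880 = 5.0274 mm/d
Over 5 days: 5.0274 × 5 = 25.137 mm

25.1 mm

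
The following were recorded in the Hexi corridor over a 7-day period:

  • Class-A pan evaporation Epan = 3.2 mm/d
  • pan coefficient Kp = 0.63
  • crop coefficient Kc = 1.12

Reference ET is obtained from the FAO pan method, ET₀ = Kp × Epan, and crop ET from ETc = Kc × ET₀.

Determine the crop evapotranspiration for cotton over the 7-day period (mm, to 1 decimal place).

15.8 mm

ET₀ = 0.63 × 3.2 = 2.0160 mm/d
ETc = Kc × ET₀ = 1.12 × 2.0160 = 2.2579 mm/d
Over 7 days: 2.2579 × 7 = 15.805 mm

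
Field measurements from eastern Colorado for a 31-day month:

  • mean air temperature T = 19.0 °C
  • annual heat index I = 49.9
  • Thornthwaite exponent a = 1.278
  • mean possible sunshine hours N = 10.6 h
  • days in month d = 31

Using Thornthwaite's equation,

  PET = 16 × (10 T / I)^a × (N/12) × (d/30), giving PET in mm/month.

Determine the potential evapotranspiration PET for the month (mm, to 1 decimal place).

80.6 mm

10T/I = 10 × 19.0 / 49.9 = 3.8076
(10T/I)^a = 3.8076^1.278 = 5.5217
Uncorrected PET = 16 × 5.5217 = 88.347 mm
Correction = (N/12)(d/30) = (10.6/12)(31/30) = 0.9128
PET = 88.347 × 0.9128 = 80.643 mm/month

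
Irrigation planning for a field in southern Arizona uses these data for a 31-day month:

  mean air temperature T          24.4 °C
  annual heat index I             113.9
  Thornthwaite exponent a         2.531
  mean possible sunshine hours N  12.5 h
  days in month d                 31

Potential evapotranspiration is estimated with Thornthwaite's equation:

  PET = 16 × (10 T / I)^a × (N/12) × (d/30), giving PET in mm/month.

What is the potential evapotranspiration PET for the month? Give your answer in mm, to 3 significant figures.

118 mm

10T/I = 10 × 24.4 / 113.9 = 2.1422
(10T/I)^a = 2.1422^2.531 = 6.8771
Uncorrected PET = 16 × 6.8771 = 110.034 mm
Correction = (N/12)(d/30) = (12.5/12)(31/30) = 1.0764
PET = 110.034 × 1.0764 = 118.441 mm/month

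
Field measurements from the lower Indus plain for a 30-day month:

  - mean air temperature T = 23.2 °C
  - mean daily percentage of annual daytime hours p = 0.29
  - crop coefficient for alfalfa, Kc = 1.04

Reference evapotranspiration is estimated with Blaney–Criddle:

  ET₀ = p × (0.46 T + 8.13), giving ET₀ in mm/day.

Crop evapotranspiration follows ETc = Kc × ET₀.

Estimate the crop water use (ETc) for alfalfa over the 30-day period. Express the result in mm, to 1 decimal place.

ET₀ = 0.29 × (0.46 × 23.2 + 8.13) = 0.29 × 18.802 = 5.4526 mm/d
ETc = Kc × ET₀ = 1.04 × 5.4526 = 5.6707 mm/d
Over 30 days: 5.6707 × 30 = 170.121 mm

170.1 mm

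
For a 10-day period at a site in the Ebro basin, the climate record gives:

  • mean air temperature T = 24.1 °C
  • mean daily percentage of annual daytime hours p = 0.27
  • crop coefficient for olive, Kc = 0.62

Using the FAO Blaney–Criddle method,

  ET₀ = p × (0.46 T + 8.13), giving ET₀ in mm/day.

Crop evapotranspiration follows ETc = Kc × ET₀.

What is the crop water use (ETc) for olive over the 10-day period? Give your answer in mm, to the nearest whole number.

ET₀ = 0.27 × (0.46 × 24.1 + 8.13) = 0.27 × 19.216 = 5.1883 mm/d
ETc = Kc × ET₀ = 0.62 × 5.1883 = 3.2167 mm/d
Over 10 days: 3.2167 × 10 = 32.167 mm

32 mm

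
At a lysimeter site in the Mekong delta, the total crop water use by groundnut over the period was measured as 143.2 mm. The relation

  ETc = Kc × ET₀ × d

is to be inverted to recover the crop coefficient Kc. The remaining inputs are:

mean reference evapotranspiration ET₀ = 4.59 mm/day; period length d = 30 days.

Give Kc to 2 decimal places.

ETc = Kc × ET₀ × d  ⇒  Kc = ETc / (ET₀ × d)
Kc = 143.2 / (4.59 × 30) = 143.2 / 137.70 = 1.0399

1.04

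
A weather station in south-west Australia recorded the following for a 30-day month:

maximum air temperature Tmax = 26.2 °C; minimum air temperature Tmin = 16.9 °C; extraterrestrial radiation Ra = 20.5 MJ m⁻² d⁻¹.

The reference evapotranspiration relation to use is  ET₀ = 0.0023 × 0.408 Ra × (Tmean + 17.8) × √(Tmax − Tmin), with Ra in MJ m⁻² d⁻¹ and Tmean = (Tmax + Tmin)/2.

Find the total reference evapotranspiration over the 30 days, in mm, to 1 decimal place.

Tmean = (26.2 + 16.9)/2 = 21.55 °C
0.408 Ra = 0.408 × 20.5 = 8.3640 mm/d equivalent
ET₀ = 0.0023 × 8.3640 × (21.55 + 17.8) × √9.3 = 0.0023 × 8.3640 × 39.35 × 3.0496 = 2.3085 mm/d
Over 30 days: 2.3085 × 30 = 69.255 mm

69.3 mm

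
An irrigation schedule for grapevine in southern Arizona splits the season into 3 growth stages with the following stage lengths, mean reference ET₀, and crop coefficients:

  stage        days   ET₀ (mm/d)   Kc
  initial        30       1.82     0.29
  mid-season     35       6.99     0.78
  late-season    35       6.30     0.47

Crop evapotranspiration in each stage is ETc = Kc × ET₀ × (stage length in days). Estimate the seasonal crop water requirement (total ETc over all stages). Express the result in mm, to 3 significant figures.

initial: 0.29 × 1.82 × 30 = 15.83 mm
mid-season: 0.78 × 6.99 × 35 = 190.83 mm
late-season: 0.47 × 6.30 × 35 = 103.64 mm
Seasonal total = 310.30 mm

310 mm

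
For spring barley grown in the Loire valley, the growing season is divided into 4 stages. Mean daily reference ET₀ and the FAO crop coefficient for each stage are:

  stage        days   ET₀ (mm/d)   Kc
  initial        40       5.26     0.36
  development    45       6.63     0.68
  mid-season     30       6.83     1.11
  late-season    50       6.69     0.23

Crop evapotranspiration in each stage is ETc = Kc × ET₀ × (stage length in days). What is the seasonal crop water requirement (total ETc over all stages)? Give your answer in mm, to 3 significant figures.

583 mm

initial: 0.36 × 5.26 × 40 = 75.74 mm
development: 0.68 × 6.63 × 45 = 202.88 mm
mid-season: 1.11 × 6.83 × 30 = 227.44 mm
late-season: 0.23 × 6.69 × 50 = 76.94 mm
Seasonal total = 583.00 mm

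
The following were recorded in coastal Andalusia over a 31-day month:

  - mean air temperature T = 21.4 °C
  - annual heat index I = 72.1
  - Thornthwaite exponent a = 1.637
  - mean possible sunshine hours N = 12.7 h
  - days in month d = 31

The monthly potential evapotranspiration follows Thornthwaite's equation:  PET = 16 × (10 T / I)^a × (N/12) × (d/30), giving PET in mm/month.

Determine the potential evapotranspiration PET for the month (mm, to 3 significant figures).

10T/I = 10 × 21.4 / 72.1 = 2.9681
(10T/I)^a = 2.9681^1.637 = 5.9354
Uncorrected PET = 16 × 5.9354 = 94.966 mm
Correction = (N/12)(d/30) = (12.7/12)(31/30) = 1.0936
PET = 94.966 × 1.0936 = 103.855 mm/month

104 mm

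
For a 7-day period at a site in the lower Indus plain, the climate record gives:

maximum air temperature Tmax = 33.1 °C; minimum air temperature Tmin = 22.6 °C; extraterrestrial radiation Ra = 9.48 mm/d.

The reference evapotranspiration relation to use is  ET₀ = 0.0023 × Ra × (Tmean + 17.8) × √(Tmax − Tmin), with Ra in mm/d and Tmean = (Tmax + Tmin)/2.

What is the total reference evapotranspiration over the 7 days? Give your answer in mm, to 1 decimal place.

22.6 mm

Tmean = (33.1 + 22.6)/2 = 27.85 °C
ET₀ = 0.0023 × 9.48 × (27.85 + 17.8) × √10.5 = 0.0023 × 9.48 × 45.65 × 3.2404 = 3.2253 mm/d
Over 7 days: 3.2253 × 7 = 22.577 mm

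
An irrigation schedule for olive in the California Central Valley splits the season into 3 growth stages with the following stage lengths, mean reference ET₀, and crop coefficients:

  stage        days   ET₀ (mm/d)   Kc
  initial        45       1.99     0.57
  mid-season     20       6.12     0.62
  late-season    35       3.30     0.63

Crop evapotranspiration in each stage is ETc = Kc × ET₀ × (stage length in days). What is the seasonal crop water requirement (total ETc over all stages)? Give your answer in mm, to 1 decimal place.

initial: 0.57 × 1.99 × 45 = 51.04 mm
mid-season: 0.62 × 6.12 × 20 = 75.89 mm
late-season: 0.63 × 3.30 × 35 = 72.77 mm
Seasonal total = 199.70 mm

199.7 mm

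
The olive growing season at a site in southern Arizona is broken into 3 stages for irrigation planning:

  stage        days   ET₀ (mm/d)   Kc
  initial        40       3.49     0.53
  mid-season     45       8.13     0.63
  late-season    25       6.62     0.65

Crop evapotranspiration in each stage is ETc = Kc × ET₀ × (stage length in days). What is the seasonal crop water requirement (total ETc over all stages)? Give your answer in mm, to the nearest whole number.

412 mm

initial: 0.53 × 3.49 × 40 = 73.99 mm
mid-season: 0.63 × 8.13 × 45 = 230.49 mm
late-season: 0.65 × 6.62 × 25 = 107.58 mm
Seasonal total = 412.06 mm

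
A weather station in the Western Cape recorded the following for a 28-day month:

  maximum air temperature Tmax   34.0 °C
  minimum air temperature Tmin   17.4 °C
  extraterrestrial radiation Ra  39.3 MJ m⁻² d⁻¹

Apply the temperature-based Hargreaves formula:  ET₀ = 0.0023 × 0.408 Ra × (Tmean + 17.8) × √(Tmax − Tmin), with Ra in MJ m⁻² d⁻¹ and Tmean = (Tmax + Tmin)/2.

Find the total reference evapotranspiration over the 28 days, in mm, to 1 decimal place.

Tmean = (34.0 + 17.4)/2 = 25.70 °C
0.408 Ra = 0.408 × 39.3 = 16.0344 mm/d equivalent
ET₀ = 0.0023 × 16.0344 × (25.70 + 17.8) × √16.6 = 0.0023 × 16.0344 × 43.50 × 4.0743 = 6.5362 mm/d
Over 28 days: 6.5362 × 28 = 183.014 mm

183.0 mm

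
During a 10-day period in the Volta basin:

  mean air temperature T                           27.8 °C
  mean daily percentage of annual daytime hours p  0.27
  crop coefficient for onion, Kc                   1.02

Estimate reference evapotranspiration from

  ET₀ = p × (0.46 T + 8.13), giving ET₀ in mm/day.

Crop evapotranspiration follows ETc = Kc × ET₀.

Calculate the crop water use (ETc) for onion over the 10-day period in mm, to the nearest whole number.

ET₀ = 0.27 × (0.46 × 27.8 + 8.13) = 0.27 × 20.918 = 5.6479 mm/d
ETc = Kc × ET₀ = 1.02 × 5.6479 = 5.7609 mm/d
Over 10 days: 5.7609 × 10 = 57.609 mm

58 mm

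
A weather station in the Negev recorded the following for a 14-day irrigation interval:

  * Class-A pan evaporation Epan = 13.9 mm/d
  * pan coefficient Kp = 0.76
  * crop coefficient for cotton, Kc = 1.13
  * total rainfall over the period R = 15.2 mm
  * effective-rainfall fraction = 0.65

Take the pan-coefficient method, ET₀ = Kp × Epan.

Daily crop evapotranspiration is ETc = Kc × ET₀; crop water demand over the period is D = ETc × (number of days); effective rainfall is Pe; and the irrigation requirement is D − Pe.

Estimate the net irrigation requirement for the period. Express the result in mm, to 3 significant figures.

157 mm

ET₀ = 0.76 × 13.9 = 10.5640 mm/d
ETc = Kc × ET₀ = 1.13 × 10.5640 = 11.9373 mm/d
Crop demand D = ETc × 14 d = 11.9373 × 14 = 167.122 mm
Pe = 0.65 × 15.2 = 9.880 mm
D − Pe = 167.122 − 9.880 = 157.242 mm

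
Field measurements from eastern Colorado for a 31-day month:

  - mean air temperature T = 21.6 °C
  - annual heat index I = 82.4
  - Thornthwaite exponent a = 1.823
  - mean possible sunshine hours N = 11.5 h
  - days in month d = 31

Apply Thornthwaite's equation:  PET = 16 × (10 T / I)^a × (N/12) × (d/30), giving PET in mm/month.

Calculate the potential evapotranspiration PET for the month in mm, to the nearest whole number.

10T/I = 10 × 21.6 / 82.4 = 2.6214
(10T/I)^a = 2.6214^1.823 = 5.7941
Uncorrected PET = 16 × 5.7941 = 92.706 mm
Correction = (N/12)(d/30) = (11.5/12)(31/30) = 0.9903
PET = 92.706 × 0.9903 = 91.807 mm/month

92 mm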